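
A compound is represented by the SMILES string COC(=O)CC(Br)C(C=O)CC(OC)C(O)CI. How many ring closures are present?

In SMILES, each pair of matching ring-closure digits denotes one ring-closing bond; the number of such bonds equals the number of independent rings.
Ring-closure bonds here: 0.

0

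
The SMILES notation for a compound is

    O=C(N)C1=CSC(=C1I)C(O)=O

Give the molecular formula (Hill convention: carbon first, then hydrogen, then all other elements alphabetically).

C6H4INO3S

Walk through each heavy atom and fill implicit hydrogens from standard valence (C 4, N 3, O 2, S 2, halogen 1):
  atom 1: O, bond orders sum to 2 (valence 2) → 0 H
  atom 2: C, bond orders sum to 4 (valence 4) → 0 H
  atom 3: N, bond orders sum to 1 (valence 3) → 2 H
  atom 4: C, bond orders sum to 4 (valence 4) → 0 H
  atom 5: C, bond orders sum to 3 (valence 4) → 1 H
  atom 6: S, bond orders sum to 2 (valence 2) → 0 H
  atom 7: C, bond orders sum to 4 (valence 4) → 0 H
  atom 8: C, bond orders sum to 4 (valence 4) → 0 H
  atom 9: I (halogen, monovalent) → 0 H
  atom 10: C, bond orders sum to 4 (valence 4) → 0 H
  atom 11: O, bond orders sum to 1 (valence 2) → 1 H
  atom 12: O, bond orders sum to 2 (valence 2) → 0 H
Totals → C:6, H:4, I:1, N:1, O:3, S:1.
In Hill order: C6H4INO3S.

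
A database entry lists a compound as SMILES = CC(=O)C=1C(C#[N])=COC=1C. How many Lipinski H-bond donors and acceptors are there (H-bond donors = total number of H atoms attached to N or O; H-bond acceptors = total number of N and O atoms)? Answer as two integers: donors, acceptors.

Donors: find every N or O and count the H atoms it carries.
  atom 3 (O): bond orders sum to 2 → 0 H
  atom 7 (N): bond orders sum to 3 → 0 H
  atom 9 (O): bond orders sum to 2 → 0 H
Lipinski HBD = 0.
Acceptors: N atoms = 1, O atoms = 2 → HBA = 3.

0, 3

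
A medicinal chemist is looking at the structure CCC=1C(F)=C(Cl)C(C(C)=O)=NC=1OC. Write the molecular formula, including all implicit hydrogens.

Walk through each heavy atom and fill implicit hydrogens from standard valence (C 4, N 3, O 2, S 2, halogen 1):
  atom 1: C, bond orders sum to 1 (valence 4) → 3 H
  atom 2: C, bond orders sum to 2 (valence 4) → 2 H
  atom 3: C, bond orders sum to 4 (valence 4) → 0 H
  atom 4: C, bond orders sum to 4 (valence 4) → 0 H
  atom 5: F (halogen, monovalent) → 0 H
  atom 6: C, bond orders sum to 4 (valence 4) → 0 H
  atom 7: Cl (halogen, monovalent) → 0 H
  atom 8: C, bond orders sum to 4 (valence 4) → 0 H
  atom 9: C, bond orders sum to 4 (valence 4) → 0 H
  atom 10: C, bond orders sum to 1 (valence 4) → 3 H
  atom 11: O, bond orders sum to 2 (valence 2) → 0 H
  atom 12: N, bond orders sum to 3 (valence 3) → 0 H
  atom 13: C, bond orders sum to 4 (valence 4) → 0 H
  atom 14: O, bond orders sum to 2 (valence 2) → 0 H
  atom 15: C, bond orders sum to 1 (valence 4) → 3 H
Totals → C:10, H:11, Cl:1, F:1, N:1, O:2.

C10H11ClFNO2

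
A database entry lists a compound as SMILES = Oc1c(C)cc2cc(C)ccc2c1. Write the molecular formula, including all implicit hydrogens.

Walk through each heavy atom and fill implicit hydrogens from standard valence (C 4, N 3, O 2, S 2, halogen 1); for lowercase aromatic atoms, an aromatic c carries 1 H when it has two neighbours and 0 H with three, and aromatic n carries 0 H:
  atom 1: O, bond orders sum to 1 (valence 2) → 1 H
  atom 2: aromatic c, 3 neighbours → 0 H
  atom 3: aromatic c, 3 neighbours → 0 H
  atom 4: C, bond orders sum to 1 (valence 4) → 3 H
  atom 5: aromatic c, 2 neighbours → 1 H
  atom 6: aromatic c, 3 neighbours → 0 H
  atom 7: aromatic c, 2 neighbours → 1 H
  atom 8: aromatic c, 3 neighbours → 0 H
  atom 9: C, bond orders sum to 1 (valence 4) → 3 H
  atom 10: aromatic c, 2 neighbours → 1 H
  atom 11: aromatic c, 2 neighbours → 1 H
  atom 12: aromatic c, 3 neighbours → 0 H
  atom 13: aromatic c, 2 neighbours → 1 H
Totals → C:12, H:12, O:1.
In Hill order: C12H12O.

C12H12O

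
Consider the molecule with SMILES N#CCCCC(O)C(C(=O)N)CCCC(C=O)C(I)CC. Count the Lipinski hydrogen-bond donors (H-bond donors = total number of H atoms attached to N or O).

3

Donors: find every N or O and count the H atoms it carries.
  atom 1 (N): bond orders sum to 3 → 0 H
  atom 7 (O): bond orders sum to 1 → 1 H
  atom 10 (O): bond orders sum to 2 → 0 H
  atom 11 (N): bond orders sum to 1 → 2 H
  atom 17 (O): bond orders sum to 2 → 0 H
Lipinski HBD = 3.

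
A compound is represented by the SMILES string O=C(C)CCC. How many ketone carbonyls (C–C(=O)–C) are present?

1

The ketone motif appears at heavy-atom position 2 in the SMILES.
Ketone count: 1.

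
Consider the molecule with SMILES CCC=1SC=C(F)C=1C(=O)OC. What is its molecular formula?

C8H9FO2S

Walk through each heavy atom and fill implicit hydrogens from standard valence (C 4, N 3, O 2, S 2, halogen 1):
  atom 1: C, bond orders sum to 1 (valence 4) → 3 H
  atom 2: C, bond orders sum to 2 (valence 4) → 2 H
  atom 3: C, bond orders sum to 4 (valence 4) → 0 H
  atom 4: S, bond orders sum to 2 (valence 2) → 0 H
  atom 5: C, bond orders sum to 3 (valence 4) → 1 H
  atom 6: C, bond orders sum to 4 (valence 4) → 0 H
  atom 7: F (halogen, monovalent) → 0 H
  atom 8: C, bond orders sum to 4 (valence 4) → 0 H
  atom 9: C, bond orders sum to 4 (valence 4) → 0 H
  atom 10: O, bond orders sum to 2 (valence 2) → 0 H
  atom 11: O, bond orders sum to 2 (valence 2) → 0 H
  atom 12: C, bond orders sum to 1 (valence 4) → 3 H
Totals → C:8, H:9, F:1, O:2, S:1.
In Hill order: C8H9FO2S.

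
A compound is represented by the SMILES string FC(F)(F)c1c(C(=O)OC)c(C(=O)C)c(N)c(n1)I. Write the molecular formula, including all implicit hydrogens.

Walk through each heavy atom and fill implicit hydrogens from standard valence (C 4, N 3, O 2, S 2, halogen 1); for lowercase aromatic atoms, an aromatic c carries 1 H when it has two neighbours and 0 H with three, and aromatic n carries 0 H:
  atom 1: F (halogen, monovalent) → 0 H
  atom 2: C, bond orders sum to 4 (valence 4) → 0 H
  atom 3: F (halogen, monovalent) → 0 H
  atom 4: F (halogen, monovalent) → 0 H
  atom 5: aromatic c, 3 neighbours → 0 H
  atom 6: aromatic c, 3 neighbours → 0 H
  atom 7: C, bond orders sum to 4 (valence 4) → 0 H
  atom 8: O, bond orders sum to 2 (valence 2) → 0 H
  atom 9: O, bond orders sum to 2 (valence 2) → 0 H
  atom 10: C, bond orders sum to 1 (valence 4) → 3 H
  atom 11: aromatic c, 3 neighbours → 0 H
  atom 12: C, bond orders sum to 4 (valence 4) → 0 H
  atom 13: O, bond orders sum to 2 (valence 2) → 0 H
  atom 14: C, bond orders sum to 1 (valence 4) → 3 H
  atom 15: aromatic c, 3 neighbours → 0 H
  atom 16: N, bond orders sum to 1 (valence 3) → 2 H
  atom 17: aromatic c, 3 neighbours → 0 H
  atom 18: aromatic n, 2 neighbours → 0 H
  atom 19: I (halogen, monovalent) → 0 H
Totals → C:10, H:8, F:3, I:1, N:2, O:3.
In Hill order: C10H8F3IN2O3.

C10H8F3IN2O3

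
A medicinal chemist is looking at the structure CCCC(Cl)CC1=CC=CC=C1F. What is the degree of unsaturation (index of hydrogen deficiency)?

4

Degree of unsaturation = (number of rings) + (number of π bonds).
Ring closures in the SMILES: 1.
π bonds: 3 double bonds (each 1 DoU) → 3 DoU from unsaturation.
Total DoU = 1 + 3 = 4.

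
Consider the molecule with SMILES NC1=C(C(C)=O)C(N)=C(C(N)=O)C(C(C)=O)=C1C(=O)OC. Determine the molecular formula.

C13H15N3O5

Walk through each heavy atom and fill implicit hydrogens from standard valence (C 4, N 3, O 2, S 2, halogen 1):
  atom 1: N, bond orders sum to 1 (valence 3) → 2 H
  atom 2: C, bond orders sum to 4 (valence 4) → 0 H
  atom 3: C, bond orders sum to 4 (valence 4) → 0 H
  atom 4: C, bond orders sum to 4 (valence 4) → 0 H
  atom 5: C, bond orders sum to 1 (valence 4) → 3 H
  atom 6: O, bond orders sum to 2 (valence 2) → 0 H
  atom 7: C, bond orders sum to 4 (valence 4) → 0 H
  atom 8: N, bond orders sum to 1 (valence 3) → 2 H
  atom 9: C, bond orders sum to 4 (valence 4) → 0 H
  atom 10: C, bond orders sum to 4 (valence 4) → 0 H
  atom 11: N, bond orders sum to 1 (valence 3) → 2 H
  atom 12: O, bond orders sum to 2 (valence 2) → 0 H
  atom 13: C, bond orders sum to 4 (valence 4) → 0 H
  atom 14: C, bond orders sum to 4 (valence 4) → 0 H
  atom 15: C, bond orders sum to 1 (valence 4) → 3 H
  atom 16: O, bond orders sum to 2 (valence 2) → 0 H
  atom 17: C, bond orders sum to 4 (valence 4) → 0 H
  atom 18: C, bond orders sum to 4 (valence 4) → 0 H
  atom 19: O, bond orders sum to 2 (valence 2) → 0 H
  atom 20: O, bond orders sum to 2 (valence 2) → 0 H
  atom 21: C, bond orders sum to 1 (valence 4) → 3 H
Totals → C:13, H:15, N:3, O:5.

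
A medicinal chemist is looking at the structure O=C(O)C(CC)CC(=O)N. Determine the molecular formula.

C6H11NO3

Walk through each heavy atom and fill implicit hydrogens from standard valence (C 4, N 3, O 2, S 2, halogen 1):
  atom 1: O, bond orders sum to 2 (valence 2) → 0 H
  atom 2: C, bond orders sum to 4 (valence 4) → 0 H
  atom 3: O, bond orders sum to 1 (valence 2) → 1 H
  atom 4: C, bond orders sum to 3 (valence 4) → 1 H
  atom 5: C, bond orders sum to 2 (valence 4) → 2 H
  atom 6: C, bond orders sum to 1 (valence 4) → 3 H
  atom 7: C, bond orders sum to 2 (valence 4) → 2 H
  atom 8: C, bond orders sum to 4 (valence 4) → 0 H
  atom 9: O, bond orders sum to 2 (valence 2) → 0 H
  atom 10: N, bond orders sum to 1 (valence 3) → 2 H
Totals → C:6, H:11, N:1, O:3.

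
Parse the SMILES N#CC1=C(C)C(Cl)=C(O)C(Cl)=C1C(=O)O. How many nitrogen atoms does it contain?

Scan the SMILES for N atoms (remember two-letter symbols like Cl and Br are single atoms).
Nitrogen count: 1.

1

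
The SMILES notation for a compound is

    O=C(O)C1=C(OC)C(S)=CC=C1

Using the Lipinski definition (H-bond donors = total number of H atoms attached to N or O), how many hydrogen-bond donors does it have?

Donors: find every N or O and count the H atoms it carries.
  atom 1 (O): bond orders sum to 2 → 0 H
  atom 3 (O): bond orders sum to 1 → 1 H
  atom 6 (O): bond orders sum to 2 → 0 H
Lipinski HBD = 1.

1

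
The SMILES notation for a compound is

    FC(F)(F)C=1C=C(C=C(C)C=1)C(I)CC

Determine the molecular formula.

Walk through each heavy atom and fill implicit hydrogens from standard valence (C 4, N 3, O 2, S 2, halogen 1):
  atom 1: F (halogen, monovalent) → 0 H
  atom 2: C, bond orders sum to 4 (valence 4) → 0 H
  atom 3: F (halogen, monovalent) → 0 H
  atom 4: F (halogen, monovalent) → 0 H
  atom 5: C, bond orders sum to 4 (valence 4) → 0 H
  atom 6: C, bond orders sum to 3 (valence 4) → 1 H
  atom 7: C, bond orders sum to 4 (valence 4) → 0 H
  atom 8: C, bond orders sum to 3 (valence 4) → 1 H
  atom 9: C, bond orders sum to 4 (valence 4) → 0 H
  atom 10: C, bond orders sum to 1 (valence 4) → 3 H
  atom 11: C, bond orders sum to 3 (valence 4) → 1 H
  atom 12: C, bond orders sum to 3 (valence 4) → 1 H
  atom 13: I (halogen, monovalent) → 0 H
  atom 14: C, bond orders sum to 2 (valence 4) → 2 H
  atom 15: C, bond orders sum to 1 (valence 4) → 3 H
Totals → C:11, H:12, F:3, I:1.

C11H12F3I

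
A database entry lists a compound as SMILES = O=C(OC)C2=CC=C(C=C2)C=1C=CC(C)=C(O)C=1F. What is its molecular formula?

C15H13FO3

Walk through each heavy atom and fill implicit hydrogens from standard valence (C 4, N 3, O 2, S 2, halogen 1):
  atom 1: O, bond orders sum to 2 (valence 2) → 0 H
  atom 2: C, bond orders sum to 4 (valence 4) → 0 H
  atom 3: O, bond orders sum to 2 (valence 2) → 0 H
  atom 4: C, bond orders sum to 1 (valence 4) → 3 H
  atom 5: C, bond orders sum to 4 (valence 4) → 0 H
  atom 6: C, bond orders sum to 3 (valence 4) → 1 H
  atom 7: C, bond orders sum to 3 (valence 4) → 1 H
  atom 8: C, bond orders sum to 4 (valence 4) → 0 H
  atom 9: C, bond orders sum to 3 (valence 4) → 1 H
  atom 10: C, bond orders sum to 3 (valence 4) → 1 H
  atom 11: C, bond orders sum to 4 (valence 4) → 0 H
  atom 12: C, bond orders sum to 3 (valence 4) → 1 H
  atom 13: C, bond orders sum to 3 (valence 4) → 1 H
  atom 14: C, bond orders sum to 4 (valence 4) → 0 H
  atom 15: C, bond orders sum to 1 (valence 4) → 3 H
  atom 16: C, bond orders sum to 4 (valence 4) → 0 H
  atom 17: O, bond orders sum to 1 (valence 2) → 1 H
  atom 18: C, bond orders sum to 4 (valence 4) → 0 H
  atom 19: F (halogen, monovalent) → 0 H
Totals → C:15, H:13, F:1, O:3.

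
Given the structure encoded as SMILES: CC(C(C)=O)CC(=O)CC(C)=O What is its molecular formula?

C9H14O3

Walk through each heavy atom and fill implicit hydrogens from standard valence (C 4, N 3, O 2, S 2, halogen 1):
  atom 1: C, bond orders sum to 1 (valence 4) → 3 H
  atom 2: C, bond orders sum to 3 (valence 4) → 1 H
  atom 3: C, bond orders sum to 4 (valence 4) → 0 H
  atom 4: C, bond orders sum to 1 (valence 4) → 3 H
  atom 5: O, bond orders sum to 2 (valence 2) → 0 H
  atom 6: C, bond orders sum to 2 (valence 4) → 2 H
  atom 7: C, bond orders sum to 4 (valence 4) → 0 H
  atom 8: O, bond orders sum to 2 (valence 2) → 0 H
  atom 9: C, bond orders sum to 2 (valence 4) → 2 H
  atom 10: C, bond orders sum to 4 (valence 4) → 0 H
  atom 11: C, bond orders sum to 1 (valence 4) → 3 H
  atom 12: O, bond orders sum to 2 (valence 2) → 0 H
Totals → C:9, H:14, O:3.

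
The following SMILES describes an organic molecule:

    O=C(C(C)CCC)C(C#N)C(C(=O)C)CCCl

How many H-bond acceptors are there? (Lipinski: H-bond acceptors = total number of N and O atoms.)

N atoms: 1; O atoms: 2.
Lipinski HBA = 1 + 2 = 3.

3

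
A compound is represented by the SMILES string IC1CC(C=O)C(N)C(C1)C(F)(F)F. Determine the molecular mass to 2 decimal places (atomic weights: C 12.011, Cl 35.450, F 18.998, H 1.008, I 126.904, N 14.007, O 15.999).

First, the molecular formula is C8H11F3INO (counting implicit H from valence).
  C: 8 × 12.011 = 96.088
  F: 3 × 18.998 = 56.994
  H: 11 × 1.008 = 11.088
  I: 1 × 126.904 = 126.904
  N: 1 × 14.007 = 14.007
  O: 1 × 15.999 = 15.999
Sum: 8×12.011 + 3×18.998 + 11×1.008 + 1×126.904 + 1×14.007 + 1×15.999 = 321.080 → 321.08 g/mol.

321.08 g/mol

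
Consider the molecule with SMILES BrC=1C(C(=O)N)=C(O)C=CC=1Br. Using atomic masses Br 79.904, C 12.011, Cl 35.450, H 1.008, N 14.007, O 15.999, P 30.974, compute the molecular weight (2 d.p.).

294.93 g/mol

First, the molecular formula is C7H5Br2NO2 (counting implicit H from valence).
  Br: 2 × 79.904 = 159.808
  C: 7 × 12.011 = 84.077
  H: 5 × 1.008 = 5.040
  N: 1 × 14.007 = 14.007
  O: 2 × 15.999 = 31.998
Sum: 2×79.904 + 7×12.011 + 5×1.008 + 1×14.007 + 2×15.999 = 294.930 → 294.93 g/mol.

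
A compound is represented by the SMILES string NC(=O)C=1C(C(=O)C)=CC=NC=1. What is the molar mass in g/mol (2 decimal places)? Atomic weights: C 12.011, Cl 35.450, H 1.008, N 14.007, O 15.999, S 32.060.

164.16 g/mol

First, the molecular formula is C8H8N2O2 (counting implicit H from valence).
  C: 8 × 12.011 = 96.088
  H: 8 × 1.008 = 8.064
  N: 2 × 14.007 = 28.014
  O: 2 × 15.999 = 31.998
Sum: 8×12.011 + 8×1.008 + 2×14.007 + 2×15.999 = 164.164 → 164.16 g/mol.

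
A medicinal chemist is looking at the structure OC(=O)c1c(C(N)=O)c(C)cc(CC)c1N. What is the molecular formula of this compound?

Walk through each heavy atom and fill implicit hydrogens from standard valence (C 4, N 3, O 2, S 2, halogen 1); for lowercase aromatic atoms, an aromatic c carries 1 H when it has two neighbours and 0 H with three, and aromatic n carries 0 H:
  atom 1: O, bond orders sum to 1 (valence 2) → 1 H
  atom 2: C, bond orders sum to 4 (valence 4) → 0 H
  atom 3: O, bond orders sum to 2 (valence 2) → 0 H
  atom 4: aromatic c, 3 neighbours → 0 H
  atom 5: aromatic c, 3 neighbours → 0 H
  atom 6: C, bond orders sum to 4 (valence 4) → 0 H
  atom 7: N, bond orders sum to 1 (valence 3) → 2 H
  atom 8: O, bond orders sum to 2 (valence 2) → 0 H
  atom 9: aromatic c, 3 neighbours → 0 H
  atom 10: C, bond orders sum to 1 (valence 4) → 3 H
  atom 11: aromatic c, 2 neighbours → 1 H
  atom 12: aromatic c, 3 neighbours → 0 H
  atom 13: C, bond orders sum to 2 (valence 4) → 2 H
  atom 14: C, bond orders sum to 1 (valence 4) → 3 H
  atom 15: aromatic c, 3 neighbours → 0 H
  atom 16: N, bond orders sum to 1 (valence 3) → 2 H
Totals → C:11, H:14, N:2, O:3.
In Hill order: C11H14N2O3.

C11H14N2O3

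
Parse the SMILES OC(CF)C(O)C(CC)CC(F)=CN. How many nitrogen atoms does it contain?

Scan the SMILES for N atoms (remember two-letter symbols like Cl and Br are single atoms).
Nitrogen count: 1.

1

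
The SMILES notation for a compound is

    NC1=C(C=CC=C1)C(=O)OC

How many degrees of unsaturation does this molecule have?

Molecular formula: C8H9NO2.
DoU = (2C + 2 + N − H − X) / 2, where X is the halogen count and O/S are ignored.
    = (2·8 + 2 + 1 − 9 − 0) / 2 = 10 / 2 = 5.

5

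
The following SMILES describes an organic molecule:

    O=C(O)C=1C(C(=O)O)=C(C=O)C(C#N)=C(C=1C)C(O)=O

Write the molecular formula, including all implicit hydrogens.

C12H7NO7

Walk through each heavy atom and fill implicit hydrogens from standard valence (C 4, N 3, O 2, S 2, halogen 1):
  atom 1: O, bond orders sum to 2 (valence 2) → 0 H
  atom 2: C, bond orders sum to 4 (valence 4) → 0 H
  atom 3: O, bond orders sum to 1 (valence 2) → 1 H
  atom 4: C, bond orders sum to 4 (valence 4) → 0 H
  atom 5: C, bond orders sum to 4 (valence 4) → 0 H
  atom 6: C, bond orders sum to 4 (valence 4) → 0 H
  atom 7: O, bond orders sum to 2 (valence 2) → 0 H
  atom 8: O, bond orders sum to 1 (valence 2) → 1 H
  atom 9: C, bond orders sum to 4 (valence 4) → 0 H
  atom 10: C, bond orders sum to 3 (valence 4) → 1 H
  atom 11: O, bond orders sum to 2 (valence 2) → 0 H
  atom 12: C, bond orders sum to 4 (valence 4) → 0 H
  atom 13: C, bond orders sum to 4 (valence 4) → 0 H
  atom 14: N, bond orders sum to 3 (valence 3) → 0 H
  atom 15: C, bond orders sum to 4 (valence 4) → 0 H
  atom 16: C, bond orders sum to 4 (valence 4) → 0 H
  atom 17: C, bond orders sum to 1 (valence 4) → 3 H
  atom 18: C, bond orders sum to 4 (valence 4) → 0 H
  atom 19: O, bond orders sum to 1 (valence 2) → 1 H
  atom 20: O, bond orders sum to 2 (valence 2) → 0 H
Totals → C:12, H:7, N:1, O:7.
In Hill order: C12H7NO7.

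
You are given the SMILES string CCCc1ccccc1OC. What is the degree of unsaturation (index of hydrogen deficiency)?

4

Molecular formula: C10H14O.
DoU = (2C + 2 + N − H − X) / 2, where X is the halogen count and O/S are ignored.
    = (2·10 + 2 + 0 − 14 − 0) / 2 = 8 / 2 = 4.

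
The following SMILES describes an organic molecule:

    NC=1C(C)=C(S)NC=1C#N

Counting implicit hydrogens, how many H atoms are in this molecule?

7

Walk through each heavy atom and fill implicit hydrogens from standard valence (C 4, N 3, O 2, S 2, halogen 1):
  atom 1: N, bond orders sum to 1 (valence 3) → 2 H
  atom 2: C, bond orders sum to 4 (valence 4) → 0 H
  atom 3: C, bond orders sum to 4 (valence 4) → 0 H
  atom 4: C, bond orders sum to 1 (valence 4) → 3 H
  atom 5: C, bond orders sum to 4 (valence 4) → 0 H
  atom 6: S, bond orders sum to 1 (valence 2) → 1 H
  atom 7: N, bond orders sum to 2 (valence 3) → 1 H
  atom 8: C, bond orders sum to 4 (valence 4) → 0 H
  atom 9: C, bond orders sum to 4 (valence 4) → 0 H
  atom 10: N, bond orders sum to 3 (valence 3) → 0 H
Total hydrogens: 7.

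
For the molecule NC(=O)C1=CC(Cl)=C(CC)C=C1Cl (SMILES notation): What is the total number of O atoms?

1

Scan the SMILES for O atoms (remember two-letter symbols like Cl and Br are single atoms).
Oxygen count: 1.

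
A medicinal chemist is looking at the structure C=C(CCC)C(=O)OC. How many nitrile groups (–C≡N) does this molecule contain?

Scan the SMILES for the nitrile motif — none present.
Groups that are present: 1 alkene, 1 ester.

0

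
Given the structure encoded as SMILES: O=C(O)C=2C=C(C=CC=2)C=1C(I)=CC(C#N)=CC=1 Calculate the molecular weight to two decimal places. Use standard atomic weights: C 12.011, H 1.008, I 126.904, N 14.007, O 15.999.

First, the molecular formula is C14H8INO2 (counting implicit H from valence).
  C: 14 × 12.011 = 168.154
  H: 8 × 1.008 = 8.064
  I: 1 × 126.904 = 126.904
  N: 1 × 14.007 = 14.007
  O: 2 × 15.999 = 31.998
Sum: 14×12.011 + 8×1.008 + 1×126.904 + 1×14.007 + 2×15.999 = 349.127 → 349.13 g/mol.

349.13 g/mol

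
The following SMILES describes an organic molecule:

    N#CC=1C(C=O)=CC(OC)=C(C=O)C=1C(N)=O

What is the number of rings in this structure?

1

In SMILES, each pair of matching ring-closure digits denotes one ring-closing bond; the number of such bonds equals the number of independent rings.
Ring-closure bonds here: 1.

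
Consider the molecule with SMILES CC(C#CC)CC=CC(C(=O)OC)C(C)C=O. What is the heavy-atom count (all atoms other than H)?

17

Every atom symbol written in the SMILES (organic subset) is one heavy atom; implicit H are not written.
Heavy atoms by element → C:14, O:3.
Total: 17.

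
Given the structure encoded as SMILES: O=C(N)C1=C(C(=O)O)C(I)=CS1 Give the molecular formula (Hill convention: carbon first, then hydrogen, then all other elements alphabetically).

C6H4INO3S

Walk through each heavy atom and fill implicit hydrogens from standard valence (C 4, N 3, O 2, S 2, halogen 1):
  atom 1: O, bond orders sum to 2 (valence 2) → 0 H
  atom 2: C, bond orders sum to 4 (valence 4) → 0 H
  atom 3: N, bond orders sum to 1 (valence 3) → 2 H
  atom 4: C, bond orders sum to 4 (valence 4) → 0 H
  atom 5: C, bond orders sum to 4 (valence 4) → 0 H
  atom 6: C, bond orders sum to 4 (valence 4) → 0 H
  atom 7: O, bond orders sum to 2 (valence 2) → 0 H
  atom 8: O, bond orders sum to 1 (valence 2) → 1 H
  atom 9: C, bond orders sum to 4 (valence 4) → 0 H
  atom 10: I (halogen, monovalent) → 0 H
  atom 11: C, bond orders sum to 3 (valence 4) → 1 H
  atom 12: S, bond orders sum to 2 (valence 2) → 0 H
Totals → C:6, H:4, I:1, N:1, O:3, S:1.
In Hill order: C6H4INO3S.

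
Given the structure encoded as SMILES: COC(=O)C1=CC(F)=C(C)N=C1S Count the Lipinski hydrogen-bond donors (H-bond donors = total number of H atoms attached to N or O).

0

Donors: find every N or O and count the H atoms it carries.
  atom 2 (O): bond orders sum to 2 → 0 H
  atom 4 (O): bond orders sum to 2 → 0 H
  atom 11 (N): bond orders sum to 3 → 0 H
Lipinski HBD = 0.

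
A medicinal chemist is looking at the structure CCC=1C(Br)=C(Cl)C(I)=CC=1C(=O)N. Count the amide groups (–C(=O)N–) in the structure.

The amide motif appears at heavy-atom position 12 in the SMILES.
Amide count: 1.

1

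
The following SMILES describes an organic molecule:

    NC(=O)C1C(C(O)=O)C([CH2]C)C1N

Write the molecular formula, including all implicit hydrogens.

Walk through each heavy atom and fill implicit hydrogens from standard valence (C 4, N 3, O 2, S 2, halogen 1):
  atom 1: N, bond orders sum to 1 (valence 3) → 2 H
  atom 2: C, bond orders sum to 4 (valence 4) → 0 H
  atom 3: O, bond orders sum to 2 (valence 2) → 0 H
  atom 4: C, bond orders sum to 3 (valence 4) → 1 H
  atom 5: C, bond orders sum to 3 (valence 4) → 1 H
  atom 6: C, bond orders sum to 4 (valence 4) → 0 H
  atom 7: O, bond orders sum to 1 (valence 2) → 1 H
  atom 8: O, bond orders sum to 2 (valence 2) → 0 H
  atom 9: C, bond orders sum to 3 (valence 4) → 1 H
  atom 10: C with explicit H count 2
  atom 11: C, bond orders sum to 1 (valence 4) → 3 H
  atom 12: C, bond orders sum to 3 (valence 4) → 1 H
  atom 13: N, bond orders sum to 1 (valence 3) → 2 H
Totals → C:8, H:14, N:2, O:3.

C8H14N2O3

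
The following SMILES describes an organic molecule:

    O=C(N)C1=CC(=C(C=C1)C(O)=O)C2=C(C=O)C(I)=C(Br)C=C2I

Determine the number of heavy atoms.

Every atom symbol written in the SMILES (organic subset) is one heavy atom; implicit H are not written.
Heavy atoms by element → Br:1, C:15, I:2, N:1, O:4.
Total: 23.

23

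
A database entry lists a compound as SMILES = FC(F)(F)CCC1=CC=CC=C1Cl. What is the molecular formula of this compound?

C9H8ClF3

Walk through each heavy atom and fill implicit hydrogens from standard valence (C 4, N 3, O 2, S 2, halogen 1):
  atom 1: F (halogen, monovalent) → 0 H
  atom 2: C, bond orders sum to 4 (valence 4) → 0 H
  atom 3: F (halogen, monovalent) → 0 H
  atom 4: F (halogen, monovalent) → 0 H
  atom 5: C, bond orders sum to 2 (valence 4) → 2 H
  atom 6: C, bond orders sum to 2 (valence 4) → 2 H
  atom 7: C, bond orders sum to 4 (valence 4) → 0 H
  atom 8: C, bond orders sum to 3 (valence 4) → 1 H
  atom 9: C, bond orders sum to 3 (valence 4) → 1 H
  atom 10: C, bond orders sum to 3 (valence 4) → 1 H
  atom 11: C, bond orders sum to 3 (valence 4) → 1 H
  atom 12: C, bond orders sum to 4 (valence 4) → 0 H
  atom 13: Cl (halogen, monovalent) → 0 H
Totals → C:9, H:8, Cl:1, F:3.
In Hill order: C9H8ClF3.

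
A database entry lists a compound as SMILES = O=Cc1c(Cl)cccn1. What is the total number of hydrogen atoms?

Walk through each heavy atom and fill implicit hydrogens from standard valence (C 4, N 3, O 2, S 2, halogen 1); for lowercase aromatic atoms, an aromatic c carries 1 H when it has two neighbours and 0 H with three, and aromatic n carries 0 H:
  atom 1: O, bond orders sum to 2 (valence 2) → 0 H
  atom 2: C, bond orders sum to 3 (valence 4) → 1 H
  atom 3: aromatic c, 3 neighbours → 0 H
  atom 4: aromatic c, 3 neighbours → 0 H
  atom 5: Cl (halogen, monovalent) → 0 H
  atom 6: aromatic c, 2 neighbours → 1 H
  atom 7: aromatic c, 2 neighbours → 1 H
  atom 8: aromatic c, 2 neighbours → 1 H
  atom 9: aromatic n, 2 neighbours → 0 H
Total hydrogens: 4.

4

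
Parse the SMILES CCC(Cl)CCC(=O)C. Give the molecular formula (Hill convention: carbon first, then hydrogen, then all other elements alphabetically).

Walk through each heavy atom and fill implicit hydrogens from standard valence (C 4, N 3, O 2, S 2, halogen 1):
  atom 1: C, bond orders sum to 1 (valence 4) → 3 H
  atom 2: C, bond orders sum to 2 (valence 4) → 2 H
  atom 3: C, bond orders sum to 3 (valence 4) → 1 H
  atom 4: Cl (halogen, monovalent) → 0 H
  atom 5: C, bond orders sum to 2 (valence 4) → 2 H
  atom 6: C, bond orders sum to 2 (valence 4) → 2 H
  atom 7: C, bond orders sum to 4 (valence 4) → 0 H
  atom 8: O, bond orders sum to 2 (valence 2) → 0 H
  atom 9: C, bond orders sum to 1 (valence 4) → 3 H
Totals → C:7, H:13, Cl:1, O:1.

C7H13ClO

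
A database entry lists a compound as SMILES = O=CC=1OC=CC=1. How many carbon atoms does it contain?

Count every carbon token in the SMILES (each C, including those in ring-closure positions and inside branches).
Carbon count: 5.

5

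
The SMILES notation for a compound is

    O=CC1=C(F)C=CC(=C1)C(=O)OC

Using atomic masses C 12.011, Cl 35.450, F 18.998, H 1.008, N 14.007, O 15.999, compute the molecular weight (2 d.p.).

182.15 g/mol

First, the molecular formula is C9H7FO3 (counting implicit H from valence).
  C: 9 × 12.011 = 108.099
  F: 1 × 18.998 = 18.998
  H: 7 × 1.008 = 7.056
  O: 3 × 15.999 = 47.997
Sum: 9×12.011 + 1×18.998 + 7×1.008 + 3×15.999 = 182.150 → 182.15 g/mol.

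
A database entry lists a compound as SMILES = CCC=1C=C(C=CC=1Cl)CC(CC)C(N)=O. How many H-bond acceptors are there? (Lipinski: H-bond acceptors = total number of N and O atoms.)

N atoms: 1; O atoms: 1.
Lipinski HBA = 1 + 1 = 2.

2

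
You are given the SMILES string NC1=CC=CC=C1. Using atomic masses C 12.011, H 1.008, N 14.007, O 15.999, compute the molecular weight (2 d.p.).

First, the molecular formula is C6H7N (counting implicit H from valence).
  C: 6 × 12.011 = 72.066
  H: 7 × 1.008 = 7.056
  N: 1 × 14.007 = 14.007
Sum: 6×12.011 + 7×1.008 + 1×14.007 = 93.129 → 93.13 g/mol.

93.13 g/mol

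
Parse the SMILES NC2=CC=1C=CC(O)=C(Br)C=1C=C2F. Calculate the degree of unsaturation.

Molecular formula: C10H7BrFNO.
DoU = (2C + 2 + N − H − X) / 2, where X is the halogen count and O/S are ignored.
    = (2·10 + 2 + 1 − 7 − 2) / 2 = 14 / 2 = 7.

7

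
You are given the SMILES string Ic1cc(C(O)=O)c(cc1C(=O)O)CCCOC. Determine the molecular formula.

Walk through each heavy atom and fill implicit hydrogens from standard valence (C 4, N 3, O 2, S 2, halogen 1); for lowercase aromatic atoms, an aromatic c carries 1 H when it has two neighbours and 0 H with three, and aromatic n carries 0 H:
  atom 1: I (halogen, monovalent) → 0 H
  atom 2: aromatic c, 3 neighbours → 0 H
  atom 3: aromatic c, 2 neighbours → 1 H
  atom 4: aromatic c, 3 neighbours → 0 H
  atom 5: C, bond orders sum to 4 (valence 4) → 0 H
  atom 6: O, bond orders sum to 1 (valence 2) → 1 H
  atom 7: O, bond orders sum to 2 (valence 2) → 0 H
  atom 8: aromatic c, 3 neighbours → 0 H
  atom 9: aromatic c, 2 neighbours → 1 H
  atom 10: aromatic c, 3 neighbours → 0 H
  atom 11: C, bond orders sum to 4 (valence 4) → 0 H
  atom 12: O, bond orders sum to 2 (valence 2) → 0 H
  atom 13: O, bond orders sum to 1 (valence 2) → 1 H
  atom 14: C, bond orders sum to 2 (valence 4) → 2 H
  atom 15: C, bond orders sum to 2 (valence 4) → 2 H
  atom 16: C, bond orders sum to 2 (valence 4) → 2 H
  atom 17: O, bond orders sum to 2 (valence 2) → 0 H
  atom 18: C, bond orders sum to 1 (valence 4) → 3 H
Totals → C:12, H:13, I:1, O:5.

C12H13IO5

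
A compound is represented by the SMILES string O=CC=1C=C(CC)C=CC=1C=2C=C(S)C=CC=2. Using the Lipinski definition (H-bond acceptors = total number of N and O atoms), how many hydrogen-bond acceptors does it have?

N atoms: 0; O atoms: 1.
Lipinski HBA = 0 + 1 = 1.

1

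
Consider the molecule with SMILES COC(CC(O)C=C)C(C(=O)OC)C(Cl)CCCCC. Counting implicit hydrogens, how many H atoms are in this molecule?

Walk through each heavy atom and fill implicit hydrogens from standard valence (C 4, N 3, O 2, S 2, halogen 1):
  atom 1: C, bond orders sum to 1 (valence 4) → 3 H
  atom 2: O, bond orders sum to 2 (valence 2) → 0 H
  atom 3: C, bond orders sum to 3 (valence 4) → 1 H
  atom 4: C, bond orders sum to 2 (valence 4) → 2 H
  atom 5: C, bond orders sum to 3 (valence 4) → 1 H
  atom 6: O, bond orders sum to 1 (valence 2) → 1 H
  atom 7: C, bond orders sum to 3 (valence 4) → 1 H
  atom 8: C, bond orders sum to 2 (valence 4) → 2 H
  atom 9: C, bond orders sum to 3 (valence 4) → 1 H
  atom 10: C, bond orders sum to 4 (valence 4) → 0 H
  atom 11: O, bond orders sum to 2 (valence 2) → 0 H
  atom 12: O, bond orders sum to 2 (valence 2) → 0 H
  atom 13: C, bond orders sum to 1 (valence 4) → 3 H
  atom 14: C, bond orders sum to 3 (valence 4) → 1 H
  atom 15: Cl (halogen, monovalent) → 0 H
  atom 16: C, bond orders sum to 2 (valence 4) → 2 H
  atom 17: C, bond orders sum to 2 (valence 4) → 2 H
  atom 18: C, bond orders sum to 2 (valence 4) → 2 H
  atom 19: C, bond orders sum to 2 (valence 4) → 2 H
  atom 20: C, bond orders sum to 1 (valence 4) → 3 H
Total hydrogens: 27.

27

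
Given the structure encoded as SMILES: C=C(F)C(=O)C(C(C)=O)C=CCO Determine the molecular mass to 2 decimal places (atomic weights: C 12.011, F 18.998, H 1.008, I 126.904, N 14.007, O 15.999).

First, the molecular formula is C9H11FO3 (counting implicit H from valence).
  C: 9 × 12.011 = 108.099
  F: 1 × 18.998 = 18.998
  H: 11 × 1.008 = 11.088
  O: 3 × 15.999 = 47.997
Sum: 9×12.011 + 1×18.998 + 11×1.008 + 3×15.999 = 186.182 → 186.18 g/mol.

186.18 g/mol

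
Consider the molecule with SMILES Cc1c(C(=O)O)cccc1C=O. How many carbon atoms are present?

9

Count every carbon token in the SMILES (each C, including those in ring-closure positions and inside branches).
Carbon count: 9.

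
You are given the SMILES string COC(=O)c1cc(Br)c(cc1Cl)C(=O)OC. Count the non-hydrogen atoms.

16

Every atom symbol written in the SMILES (organic subset) is one heavy atom; implicit H are not written.
Heavy atoms by element → Br:1, C:10, Cl:1, O:4.
Total: 16.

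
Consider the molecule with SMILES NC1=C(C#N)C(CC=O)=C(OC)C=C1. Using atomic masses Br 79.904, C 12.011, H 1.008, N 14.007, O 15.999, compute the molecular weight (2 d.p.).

First, the molecular formula is C10H10N2O2 (counting implicit H from valence).
  C: 10 × 12.011 = 120.110
  H: 10 × 1.008 = 10.080
  N: 2 × 14.007 = 28.014
  O: 2 × 15.999 = 31.998
Sum: 10×12.011 + 10×1.008 + 2×14.007 + 2×15.999 = 190.202 → 190.20 g/mol.

190.20 g/mol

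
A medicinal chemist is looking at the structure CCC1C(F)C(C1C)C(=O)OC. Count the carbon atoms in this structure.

Count every carbon token in the SMILES (each C, including those in ring-closure positions and inside branches).
Carbon count: 9.

9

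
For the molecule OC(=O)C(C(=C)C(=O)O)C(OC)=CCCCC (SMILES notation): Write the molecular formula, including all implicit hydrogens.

Walk through each heavy atom and fill implicit hydrogens from standard valence (C 4, N 3, O 2, S 2, halogen 1):
  atom 1: O, bond orders sum to 1 (valence 2) → 1 H
  atom 2: C, bond orders sum to 4 (valence 4) → 0 H
  atom 3: O, bond orders sum to 2 (valence 2) → 0 H
  atom 4: C, bond orders sum to 3 (valence 4) → 1 H
  atom 5: C, bond orders sum to 4 (valence 4) → 0 H
  atom 6: C, bond orders sum to 2 (valence 4) → 2 H
  atom 7: C, bond orders sum to 4 (valence 4) → 0 H
  atom 8: O, bond orders sum to 2 (valence 2) → 0 H
  atom 9: O, bond orders sum to 1 (valence 2) → 1 H
  atom 10: C, bond orders sum to 4 (valence 4) → 0 H
  atom 11: O, bond orders sum to 2 (valence 2) → 0 H
  atom 12: C, bond orders sum to 1 (valence 4) → 3 H
  atom 13: C, bond orders sum to 3 (valence 4) → 1 H
  atom 14: C, bond orders sum to 2 (valence 4) → 2 H
  atom 15: C, bond orders sum to 2 (valence 4) → 2 H
  atom 16: C, bond orders sum to 2 (valence 4) → 2 H
  atom 17: C, bond orders sum to 1 (valence 4) → 3 H
Totals → C:12, H:18, O:5.

C12H18O5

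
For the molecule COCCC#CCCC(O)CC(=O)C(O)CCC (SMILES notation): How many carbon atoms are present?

Count every carbon token in the SMILES (each C, including those in ring-closure positions and inside branches).
Carbon count: 14.

14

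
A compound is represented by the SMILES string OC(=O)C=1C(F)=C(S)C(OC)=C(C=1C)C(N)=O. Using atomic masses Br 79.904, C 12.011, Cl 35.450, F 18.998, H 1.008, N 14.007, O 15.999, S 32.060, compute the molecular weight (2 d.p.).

First, the molecular formula is C10H10FNO4S (counting implicit H from valence).
  C: 10 × 12.011 = 120.110
  F: 1 × 18.998 = 18.998
  H: 10 × 1.008 = 10.080
  N: 1 × 14.007 = 14.007
  O: 4 × 15.999 = 63.996
  S: 1 × 32.060 = 32.060
Sum: 10×12.011 + 1×18.998 + 10×1.008 + 1×14.007 + 4×15.999 + 1×32.060 = 259.251 → 259.25 g/mol.

259.25 g/mol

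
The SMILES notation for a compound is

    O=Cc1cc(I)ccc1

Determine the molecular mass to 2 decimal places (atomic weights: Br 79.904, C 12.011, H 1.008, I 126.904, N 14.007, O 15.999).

232.02 g/mol

First, the molecular formula is C7H5IO (counting implicit H from valence).
  C: 7 × 12.011 = 84.077
  H: 5 × 1.008 = 5.040
  I: 1 × 126.904 = 126.904
  O: 1 × 15.999 = 15.999
Sum: 7×12.011 + 5×1.008 + 1×126.904 + 1×15.999 = 232.020 → 232.02 g/mol.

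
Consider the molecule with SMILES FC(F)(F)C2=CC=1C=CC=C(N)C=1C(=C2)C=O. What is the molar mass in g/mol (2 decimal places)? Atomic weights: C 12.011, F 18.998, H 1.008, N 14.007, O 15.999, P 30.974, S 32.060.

First, the molecular formula is C12H8F3NO (counting implicit H from valence).
  C: 12 × 12.011 = 144.132
  F: 3 × 18.998 = 56.994
  H: 8 × 1.008 = 8.064
  N: 1 × 14.007 = 14.007
  O: 1 × 15.999 = 15.999
Sum: 12×12.011 + 3×18.998 + 8×1.008 + 1×14.007 + 1×15.999 = 239.196 → 239.20 g/mol.

239.20 g/mol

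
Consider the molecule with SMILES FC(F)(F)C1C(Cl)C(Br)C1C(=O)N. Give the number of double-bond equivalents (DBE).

2

Molecular formula: C6H6BrClF3NO.
DoU = (2C + 2 + N − H − X) / 2, where X is the halogen count and O/S are ignored.
    = (2·6 + 2 + 1 − 6 − 5) / 2 = 4 / 2 = 2.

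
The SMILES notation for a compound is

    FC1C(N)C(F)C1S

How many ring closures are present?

In SMILES, each pair of matching ring-closure digits denotes one ring-closing bond; the number of such bonds equals the number of independent rings.
Ring-closure bonds here: 1.

1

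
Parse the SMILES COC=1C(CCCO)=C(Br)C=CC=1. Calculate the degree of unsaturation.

Degree of unsaturation = (number of rings) + (number of π bonds).
Ring closures in the SMILES: 1.
π bonds: 3 double bonds (each 1 DoU) → 3 DoU from unsaturation.
Total DoU = 1 + 3 = 4.

4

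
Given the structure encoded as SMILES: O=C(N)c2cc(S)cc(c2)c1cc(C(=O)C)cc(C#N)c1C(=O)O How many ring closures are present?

2

In SMILES, each pair of matching ring-closure digits denotes one ring-closing bond; the number of such bonds equals the number of independent rings.
Ring-closure bonds here: 2.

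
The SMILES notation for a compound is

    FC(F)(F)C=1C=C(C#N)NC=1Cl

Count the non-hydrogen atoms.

Every atom symbol written in the SMILES (organic subset) is one heavy atom; implicit H are not written.
Heavy atoms by element → C:6, Cl:1, F:3, N:2.
Total: 12.

12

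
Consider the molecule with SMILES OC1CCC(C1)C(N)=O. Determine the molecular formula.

C6H11NO2

Walk through each heavy atom and fill implicit hydrogens from standard valence (C 4, N 3, O 2, S 2, halogen 1):
  atom 1: O, bond orders sum to 1 (valence 2) → 1 H
  atom 2: C, bond orders sum to 3 (valence 4) → 1 H
  atom 3: C, bond orders sum to 2 (valence 4) → 2 H
  atom 4: C, bond orders sum to 2 (valence 4) → 2 H
  atom 5: C, bond orders sum to 3 (valence 4) → 1 H
  atom 6: C, bond orders sum to 2 (valence 4) → 2 H
  atom 7: C, bond orders sum to 4 (valence 4) → 0 H
  atom 8: N, bond orders sum to 1 (valence 3) → 2 H
  atom 9: O, bond orders sum to 2 (valence 2) → 0 H
Totals → C:6, H:11, N:1, O:2.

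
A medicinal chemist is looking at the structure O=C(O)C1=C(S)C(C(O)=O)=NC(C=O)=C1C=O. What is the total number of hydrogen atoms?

Walk through each heavy atom and fill implicit hydrogens from standard valence (C 4, N 3, O 2, S 2, halogen 1):
  atom 1: O, bond orders sum to 2 (valence 2) → 0 H
  atom 2: C, bond orders sum to 4 (valence 4) → 0 H
  atom 3: O, bond orders sum to 1 (valence 2) → 1 H
  atom 4: C, bond orders sum to 4 (valence 4) → 0 H
  atom 5: C, bond orders sum to 4 (valence 4) → 0 H
  atom 6: S, bond orders sum to 1 (valence 2) → 1 H
  atom 7: C, bond orders sum to 4 (valence 4) → 0 H
  atom 8: C, bond orders sum to 4 (valence 4) → 0 H
  atom 9: O, bond orders sum to 1 (valence 2) → 1 H
  atom 10: O, bond orders sum to 2 (valence 2) → 0 H
  atom 11: N, bond orders sum to 3 (valence 3) → 0 H
  atom 12: C, bond orders sum to 4 (valence 4) → 0 H
  atom 13: C, bond orders sum to 3 (valence 4) → 1 H
  atom 14: O, bond orders sum to 2 (valence 2) → 0 H
  atom 15: C, bond orders sum to 4 (valence 4) → 0 H
  atom 16: C, bond orders sum to 3 (valence 4) → 1 H
  atom 17: O, bond orders sum to 2 (valence 2) → 0 H
Total hydrogens: 5.

5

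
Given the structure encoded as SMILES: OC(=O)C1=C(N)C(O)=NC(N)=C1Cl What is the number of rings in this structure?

1

In SMILES, each pair of matching ring-closure digits denotes one ring-closing bond; the number of such bonds equals the number of independent rings.
Ring-closure bonds here: 1.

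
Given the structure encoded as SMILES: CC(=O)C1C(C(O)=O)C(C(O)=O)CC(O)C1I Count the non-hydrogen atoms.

17

Every atom symbol written in the SMILES (organic subset) is one heavy atom; implicit H are not written.
Heavy atoms by element → C:10, I:1, O:6.
Total: 17.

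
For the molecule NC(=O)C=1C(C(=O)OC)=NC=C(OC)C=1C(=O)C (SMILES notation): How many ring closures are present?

In SMILES, each pair of matching ring-closure digits denotes one ring-closing bond; the number of such bonds equals the number of independent rings.
Ring-closure bonds here: 1.

1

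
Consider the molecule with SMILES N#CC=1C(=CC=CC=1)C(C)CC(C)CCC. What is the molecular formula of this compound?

C15H21N

Walk through each heavy atom and fill implicit hydrogens from standard valence (C 4, N 3, O 2, S 2, halogen 1):
  atom 1: N, bond orders sum to 3 (valence 3) → 0 H
  atom 2: C, bond orders sum to 4 (valence 4) → 0 H
  atom 3: C, bond orders sum to 4 (valence 4) → 0 H
  atom 4: C, bond orders sum to 4 (valence 4) → 0 H
  atom 5: C, bond orders sum to 3 (valence 4) → 1 H
  atom 6: C, bond orders sum to 3 (valence 4) → 1 H
  atom 7: C, bond orders sum to 3 (valence 4) → 1 H
  atom 8: C, bond orders sum to 3 (valence 4) → 1 H
  atom 9: C, bond orders sum to 3 (valence 4) → 1 H
  atom 10: C, bond orders sum to 1 (valence 4) → 3 H
  atom 11: C, bond orders sum to 2 (valence 4) → 2 H
  atom 12: C, bond orders sum to 3 (valence 4) → 1 H
  atom 13: C, bond orders sum to 1 (valence 4) → 3 H
  atom 14: C, bond orders sum to 2 (valence 4) → 2 H
  atom 15: C, bond orders sum to 2 (valence 4) → 2 H
  atom 16: C, bond orders sum to 1 (valence 4) → 3 H
Totals → C:15, H:21, N:1.
In Hill order: C15H21N.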